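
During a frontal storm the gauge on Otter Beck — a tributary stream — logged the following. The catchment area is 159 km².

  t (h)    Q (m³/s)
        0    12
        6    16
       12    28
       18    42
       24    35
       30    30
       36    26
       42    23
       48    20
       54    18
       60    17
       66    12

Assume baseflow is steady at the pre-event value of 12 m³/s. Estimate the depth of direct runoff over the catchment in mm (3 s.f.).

Direct runoff: 0.0, 4.0, 16.0, 30.0, 23.0, 18.0, 14.0, 11.0, 8.0, 6.0, 5.0, 0.0 m³/s; ΣQ_DR = 135.0 m³/s.
V = ΣQ_DR · Δt = 135.0 × 21600 s = 2.916 × 10^6 m³.
Over A = 159 km², depth = V / A = 18.3 mm.

d ≈ 18.3 mm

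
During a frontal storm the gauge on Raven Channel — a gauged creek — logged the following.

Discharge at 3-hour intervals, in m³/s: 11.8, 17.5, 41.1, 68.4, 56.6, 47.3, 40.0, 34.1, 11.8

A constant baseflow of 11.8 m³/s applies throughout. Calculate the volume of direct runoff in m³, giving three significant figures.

V ≈ 2.40 × 10^6 m³

Direct-runoff ordinates (Q − Q_b): 0.0, 5.7, 29.3, 56.6, 44.8, 35.5, 28.2, 22.3, 0.0 m³/s.
ΣQ_DR = 222.4 m³/s.
With Δt = 3 h = 10800 s, V = ΣQ_DR · Δt = 222.4 × 10800 = 2.40 × 10^6 m³.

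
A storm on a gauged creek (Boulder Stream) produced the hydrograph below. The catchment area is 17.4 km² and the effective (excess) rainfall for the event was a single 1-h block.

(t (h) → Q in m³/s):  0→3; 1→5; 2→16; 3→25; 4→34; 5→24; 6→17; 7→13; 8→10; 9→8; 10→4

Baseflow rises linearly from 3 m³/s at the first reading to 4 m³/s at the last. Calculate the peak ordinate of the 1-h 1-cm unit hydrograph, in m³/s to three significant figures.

Direct runoff: 0.00, 1.90, 12.80, 21.70, 30.60, 20.50, 13.40, 9.30, 6.20, 4.10, 0.00 m³/s; ΣQ_DR = 120.5 m³/s, peak = 30.60 m³/s.
Runoff depth d = ΣQ_DR·Δt / A = 120.5 × 3600 / (17.4 km²) = 24.93 mm.
The 1-cm UH is the DRH scaled by (10 mm)/d, so U_p = 30.60 × 10/24.93 = 12.3 m³/s.

U_p ≈ 12.3 m³/s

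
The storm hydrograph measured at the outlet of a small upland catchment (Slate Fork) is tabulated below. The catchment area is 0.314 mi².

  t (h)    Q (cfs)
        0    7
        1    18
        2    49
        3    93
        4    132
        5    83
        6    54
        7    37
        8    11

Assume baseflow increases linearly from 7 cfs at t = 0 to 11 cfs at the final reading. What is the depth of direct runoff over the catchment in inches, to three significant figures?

d ≈ 1.99 in

Direct runoff: 0.00, 10.50, 41.00, 84.50, 123.00, 73.50, 44.00, 26.50, 0.00 cfs; ΣQ_DR = 403.0 cfs.
V = ΣQ_DR · Δt = 403.0 × 3600 s = 1.451 × 10^6 ft³.
Over A = 0.314 mi², depth = V / A = 1.99 in.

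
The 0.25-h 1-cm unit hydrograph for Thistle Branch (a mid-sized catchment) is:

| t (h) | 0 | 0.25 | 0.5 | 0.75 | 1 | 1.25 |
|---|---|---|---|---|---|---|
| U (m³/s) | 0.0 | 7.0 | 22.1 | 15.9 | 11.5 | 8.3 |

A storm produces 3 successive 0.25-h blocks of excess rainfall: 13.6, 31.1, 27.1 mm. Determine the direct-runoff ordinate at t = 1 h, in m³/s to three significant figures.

By discrete convolution, Q_j = Σ (P_i / 10 mm) · U_{j−i}.
At t = 1 h (j=4): Q = (13.6/10)·11.5 + (31.1/10)·15.9 + (27.1/10)·22.1 = 125 m³/s.

Q ≈ 125 m³/s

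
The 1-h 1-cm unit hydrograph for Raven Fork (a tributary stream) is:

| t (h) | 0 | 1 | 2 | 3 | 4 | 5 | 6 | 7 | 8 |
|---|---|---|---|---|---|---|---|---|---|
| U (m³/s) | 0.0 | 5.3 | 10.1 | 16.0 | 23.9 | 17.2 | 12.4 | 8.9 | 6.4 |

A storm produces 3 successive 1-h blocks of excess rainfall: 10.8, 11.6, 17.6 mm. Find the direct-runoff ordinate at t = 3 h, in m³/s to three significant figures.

Q ≈ 38.3 m³/s

By discrete convolution, Q_j = Σ (P_i / 10 mm) · U_{j−i}.
At t = 3 h (j=3): Q = (10.8/10)·16.0 + (11.6/10)·10.1 + (17.6/10)·5.3 = 38.3 m³/s.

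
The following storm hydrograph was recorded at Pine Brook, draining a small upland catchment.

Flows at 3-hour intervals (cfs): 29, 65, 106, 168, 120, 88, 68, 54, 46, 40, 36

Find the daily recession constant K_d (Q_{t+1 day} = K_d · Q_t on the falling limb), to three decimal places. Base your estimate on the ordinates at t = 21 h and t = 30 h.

K_d ≈ 0.339

Between t = 21 h and t = 30 h the flow falls from 54 to 36 cfs over 3×3 h = 9 h.
Per-interval ratio K = (36/54)^(1/3) = 0.8736; K_d = K^(24/3) = 0.339.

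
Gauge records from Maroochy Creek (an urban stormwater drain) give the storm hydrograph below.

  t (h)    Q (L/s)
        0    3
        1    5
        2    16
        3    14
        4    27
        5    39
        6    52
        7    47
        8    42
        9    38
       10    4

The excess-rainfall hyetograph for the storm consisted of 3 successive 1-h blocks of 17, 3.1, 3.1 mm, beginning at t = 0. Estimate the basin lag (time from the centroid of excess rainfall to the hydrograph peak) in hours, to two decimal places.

t_L ≈ 5.10 h

Centroid of excess rainfall: t_c = Σ P_i·t̄_i / ΣP_i = 0.9009 h (block centres at 0.5, 1.5, 2.5 h).
Hydrograph peak occurs at t = 6 h, so basin lag t_L = 6 − 0.9009 = 5.10 h.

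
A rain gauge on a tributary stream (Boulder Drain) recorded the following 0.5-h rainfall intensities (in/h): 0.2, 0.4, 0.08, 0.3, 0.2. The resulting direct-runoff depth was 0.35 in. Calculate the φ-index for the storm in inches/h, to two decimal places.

Only the 4 blocks with intensity above φ contribute runoff: 0.2, 0.4, 0.3, 0.2 in/h.
Σ(I−φ)·Δt = d  ⇒  (0.2+0.4+0.3+0.2 − 4φ)·0.5 = 0.35
φ = (1.100 − 0.35/0.5) / 4 = 0.10 in/h.

φ ≈ 0.10 in/h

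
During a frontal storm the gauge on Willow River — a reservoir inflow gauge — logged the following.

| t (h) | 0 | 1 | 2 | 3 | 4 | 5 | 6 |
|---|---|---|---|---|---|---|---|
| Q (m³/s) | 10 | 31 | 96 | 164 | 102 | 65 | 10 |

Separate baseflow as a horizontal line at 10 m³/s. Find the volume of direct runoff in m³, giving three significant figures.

Direct-runoff ordinates (Q − Q_b): 0.0, 21.0, 86.0, 154.0, 92.0, 55.0, 0.0 m³/s.
ΣQ_DR = 408.0 m³/s.
With Δt = 1 h = 3600 s, V = ΣQ_DR · Δt = 408.0 × 3600 = 1.47 × 10^6 m³.

V ≈ 1.47 × 10^6 m³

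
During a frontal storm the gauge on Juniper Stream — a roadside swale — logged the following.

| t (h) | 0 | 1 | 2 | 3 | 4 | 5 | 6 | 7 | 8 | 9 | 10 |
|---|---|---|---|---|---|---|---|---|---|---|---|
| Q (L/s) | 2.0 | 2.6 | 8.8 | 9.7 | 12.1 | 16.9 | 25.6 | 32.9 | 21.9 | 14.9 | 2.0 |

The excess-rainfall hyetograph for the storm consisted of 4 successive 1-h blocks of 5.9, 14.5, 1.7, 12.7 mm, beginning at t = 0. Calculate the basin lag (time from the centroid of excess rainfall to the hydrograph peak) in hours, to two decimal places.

Centroid of excess rainfall: t_c = Σ P_i·t̄_i / ΣP_i = 2.1092 h (block centres at 0.5, 1.5, 2.5, 3.5 h).
Hydrograph peak occurs at t = 7 h, so basin lag t_L = 7 − 2.1092 = 4.89 h.

t_L ≈ 4.89 h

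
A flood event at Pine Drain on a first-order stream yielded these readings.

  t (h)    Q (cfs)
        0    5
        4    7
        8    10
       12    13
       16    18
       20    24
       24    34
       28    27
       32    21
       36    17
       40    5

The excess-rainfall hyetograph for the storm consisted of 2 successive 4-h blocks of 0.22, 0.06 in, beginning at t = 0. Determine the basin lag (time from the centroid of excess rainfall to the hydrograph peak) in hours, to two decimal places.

t_L ≈ 21.14 h

Centroid of excess rainfall: t_c = Σ P_i·t̄_i / ΣP_i = 2.8571 h (block centres at 2, 6 h).
Hydrograph peak occurs at t = 24 h, so basin lag t_L = 24 − 2.8571 = 21.14 h.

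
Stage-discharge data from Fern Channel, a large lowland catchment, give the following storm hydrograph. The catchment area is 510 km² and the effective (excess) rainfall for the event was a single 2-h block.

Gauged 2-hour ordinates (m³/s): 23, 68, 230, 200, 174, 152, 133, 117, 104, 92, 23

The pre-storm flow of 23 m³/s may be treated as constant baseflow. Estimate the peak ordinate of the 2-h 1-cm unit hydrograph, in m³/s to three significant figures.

Direct runoff: 0.0, 45.0, 207.0, 177.0, 151.0, 129.0, 110.0, 94.0, 81.0, 69.0, 0.0 m³/s; ΣQ_DR = 1063 m³/s, peak = 207.0 m³/s.
Runoff depth d = ΣQ_DR·Δt / A = 1063 × 7200 / (510 km²) = 15.01 mm.
The 1-cm UH is the DRH scaled by (10 mm)/d, so U_p = 207.0 × 10/15.01 = 138 m³/s.

U_p ≈ 138 m³/s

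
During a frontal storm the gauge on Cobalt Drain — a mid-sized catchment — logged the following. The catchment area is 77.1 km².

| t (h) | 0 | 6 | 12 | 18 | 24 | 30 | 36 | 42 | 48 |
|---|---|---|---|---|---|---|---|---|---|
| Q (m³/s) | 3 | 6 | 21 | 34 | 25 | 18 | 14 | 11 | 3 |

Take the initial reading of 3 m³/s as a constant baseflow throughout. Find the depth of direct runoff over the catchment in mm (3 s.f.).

d ≈ 30.3 mm

Direct runoff: 0.0, 3.0, 18.0, 31.0, 22.0, 15.0, 11.0, 8.0, 0.0 m³/s; ΣQ_DR = 108.0 m³/s.
V = ΣQ_DR · Δt = 108.0 × 21600 s = 2.333 × 10^6 m³.
Over A = 77.1 km², depth = V / A = 30.3 mm.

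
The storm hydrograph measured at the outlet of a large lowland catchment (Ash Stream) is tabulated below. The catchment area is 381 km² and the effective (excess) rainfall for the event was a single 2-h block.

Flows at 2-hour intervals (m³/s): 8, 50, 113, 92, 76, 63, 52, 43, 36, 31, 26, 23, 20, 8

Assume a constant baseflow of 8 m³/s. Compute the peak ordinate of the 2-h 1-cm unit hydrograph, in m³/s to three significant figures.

Direct runoff: 0.0, 42.0, 105.0, 84.0, 68.0, 55.0, 44.0, 35.0, 28.0, 23.0, 18.0, 15.0, 12.0, 0.0 m³/s; ΣQ_DR = 529.0 m³/s, peak = 105.0 m³/s.
Runoff depth d = ΣQ_DR·Δt / A = 529.0 × 7200 / (381 km²) = 9.997 mm.
The 1-cm UH is the DRH scaled by (10 mm)/d, so U_p = 105.0 × 10/9.997 = 105 m³/s.

U_p ≈ 105 m³/s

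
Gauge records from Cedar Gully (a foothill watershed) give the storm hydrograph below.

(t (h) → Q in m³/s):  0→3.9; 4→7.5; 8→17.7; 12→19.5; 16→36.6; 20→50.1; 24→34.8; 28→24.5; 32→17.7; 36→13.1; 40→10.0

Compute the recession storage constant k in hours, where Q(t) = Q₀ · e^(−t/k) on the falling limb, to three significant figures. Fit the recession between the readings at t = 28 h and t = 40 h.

On the falling limb, Q drops from 24.5 to 10.0 m³/s between t = 28 h and t = 40 h (Δt = 12 h).
k = −Δt / ln(Q₂/Q₁) = −12 / ln(10.0/24.5) = 13.4 h.

k ≈ 13.4 h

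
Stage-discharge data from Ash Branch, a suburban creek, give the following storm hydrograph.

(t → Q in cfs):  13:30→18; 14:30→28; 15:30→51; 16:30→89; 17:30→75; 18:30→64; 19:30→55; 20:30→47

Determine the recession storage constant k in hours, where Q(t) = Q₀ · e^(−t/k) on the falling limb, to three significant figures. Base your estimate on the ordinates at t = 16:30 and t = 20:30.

On the falling limb, Q drops from 89 to 47 cfs between t = 16:30 and t = 20:30 (Δt = 4 h).
k = −Δt / ln(Q₂/Q₁) = −4 / ln(47/89) = 6.26 h.

k ≈ 6.26 h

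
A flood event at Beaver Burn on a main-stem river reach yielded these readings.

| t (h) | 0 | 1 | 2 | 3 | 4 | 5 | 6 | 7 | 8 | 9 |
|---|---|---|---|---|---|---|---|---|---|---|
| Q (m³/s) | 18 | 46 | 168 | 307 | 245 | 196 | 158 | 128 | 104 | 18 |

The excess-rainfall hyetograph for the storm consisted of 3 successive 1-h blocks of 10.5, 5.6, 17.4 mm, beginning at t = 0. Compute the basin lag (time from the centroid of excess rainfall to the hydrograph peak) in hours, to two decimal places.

t_L ≈ 1.29 h

Centroid of excess rainfall: t_c = Σ P_i·t̄_i / ΣP_i = 1.7060 h (block centres at 0.5, 1.5, 2.5 h).
Hydrograph peak occurs at t = 3 h, so basin lag t_L = 3 − 1.7060 = 1.29 h.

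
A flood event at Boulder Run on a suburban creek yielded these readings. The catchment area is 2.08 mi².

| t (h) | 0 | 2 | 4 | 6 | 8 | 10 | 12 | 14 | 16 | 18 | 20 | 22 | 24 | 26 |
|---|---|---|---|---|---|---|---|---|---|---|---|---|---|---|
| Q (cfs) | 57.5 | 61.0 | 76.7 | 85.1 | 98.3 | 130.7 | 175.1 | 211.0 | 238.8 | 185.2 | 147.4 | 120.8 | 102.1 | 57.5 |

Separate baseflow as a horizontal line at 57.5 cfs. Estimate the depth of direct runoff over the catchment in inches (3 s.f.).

d ≈ 1.40 in

Direct runoff: 0.0, 3.5, 19.2, 27.6, 40.8, 73.2, 117.6, 153.5, 181.3, 127.7, 89.9, 63.3, 44.6, 0.0 cfs; ΣQ_DR = 942.2 cfs.
V = ΣQ_DR · Δt = 942.2 × 7200 s = 6.784 × 10^6 ft³.
Over A = 2.08 mi², depth = V / A = 1.40 in.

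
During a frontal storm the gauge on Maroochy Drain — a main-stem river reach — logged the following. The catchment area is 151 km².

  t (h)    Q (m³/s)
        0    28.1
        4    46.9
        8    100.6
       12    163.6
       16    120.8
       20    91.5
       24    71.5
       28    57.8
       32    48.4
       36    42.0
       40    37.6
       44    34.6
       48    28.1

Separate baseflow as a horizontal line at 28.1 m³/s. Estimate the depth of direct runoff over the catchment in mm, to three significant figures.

d ≈ 48.3 mm

Direct runoff: 0.0, 18.8, 72.5, 135.5, 92.7, 63.4, 43.4, 29.7, 20.3, 13.9, 9.5, 6.5, 0.0 m³/s; ΣQ_DR = 506.2 m³/s.
V = ΣQ_DR · Δt = 506.2 × 14400 s = 7.289 × 10^6 m³.
Over A = 151 km², depth = V / A = 48.3 mm.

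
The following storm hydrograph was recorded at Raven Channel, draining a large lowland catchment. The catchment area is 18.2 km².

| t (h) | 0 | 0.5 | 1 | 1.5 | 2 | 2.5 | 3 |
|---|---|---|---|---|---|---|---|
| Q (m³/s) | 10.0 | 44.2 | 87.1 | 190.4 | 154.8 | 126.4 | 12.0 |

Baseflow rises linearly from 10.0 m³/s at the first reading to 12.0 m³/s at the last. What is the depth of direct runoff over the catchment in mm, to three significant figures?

Direct runoff: 0.00, 33.87, 76.43, 179.40, 143.47, 114.73, 0.00 m³/s; ΣQ_DR = 547.9 m³/s.
V = ΣQ_DR · Δt = 547.9 × 1800 s = 9.862 × 10^5 m³.
Over A = 18.2 km², depth = V / A = 54.2 mm.

d ≈ 54.2 mm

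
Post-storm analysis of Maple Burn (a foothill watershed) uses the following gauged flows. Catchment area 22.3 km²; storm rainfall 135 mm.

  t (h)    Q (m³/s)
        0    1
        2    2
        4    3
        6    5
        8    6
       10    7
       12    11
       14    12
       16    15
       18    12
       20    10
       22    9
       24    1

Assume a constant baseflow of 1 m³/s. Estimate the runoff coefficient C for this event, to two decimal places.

ΣQ_DR = 81.00 m³/s; V = ΣQ_DR·Δt = 5.832 × 10^5 m³.
Runoff depth d = V / A = 26.15 mm.
C = d / P = 26.15 / 135 = 0.19.

C ≈ 0.19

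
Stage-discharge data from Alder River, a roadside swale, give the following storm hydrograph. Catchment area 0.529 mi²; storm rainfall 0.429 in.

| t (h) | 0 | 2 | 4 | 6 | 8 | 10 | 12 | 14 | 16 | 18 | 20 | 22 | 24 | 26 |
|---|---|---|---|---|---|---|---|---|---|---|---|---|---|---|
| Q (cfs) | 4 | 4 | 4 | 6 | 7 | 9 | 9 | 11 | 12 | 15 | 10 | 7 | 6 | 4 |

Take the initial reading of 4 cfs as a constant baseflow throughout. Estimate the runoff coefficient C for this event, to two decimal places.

C ≈ 0.71

ΣQ_DR = 52.00 cfs; V = ΣQ_DR·Δt = 3.744 × 10^5 ft³.
Runoff depth d = V / A = 0.3046 in.
C = d / P = 0.3046 / 0.429 = 0.71.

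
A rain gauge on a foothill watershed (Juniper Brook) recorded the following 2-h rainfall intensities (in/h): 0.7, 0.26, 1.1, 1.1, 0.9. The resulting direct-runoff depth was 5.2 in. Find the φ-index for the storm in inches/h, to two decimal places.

φ ≈ 0.30 in/h

Only the 4 blocks with intensity above φ contribute runoff: 0.7, 1.1, 1.1, 0.9 in/h.
Σ(I−φ)·Δt = d  ⇒  (0.7+1.1+1.1+0.9 − 4φ)·2 = 5.2
φ = (3.800 − 5.2/2) / 4 = 0.30 in/h.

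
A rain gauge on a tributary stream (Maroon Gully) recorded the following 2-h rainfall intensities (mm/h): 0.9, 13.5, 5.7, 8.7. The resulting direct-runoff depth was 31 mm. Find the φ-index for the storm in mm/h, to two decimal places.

Only the 3 blocks with intensity above φ contribute runoff: 13.5, 5.7, 8.7 mm/h.
Σ(I−φ)·Δt = d  ⇒  (13.5+5.7+8.7 − 3φ)·2 = 31
φ = (27.90 − 31/2) / 3 = 4.13 mm/h.

φ ≈ 4.13 mm/h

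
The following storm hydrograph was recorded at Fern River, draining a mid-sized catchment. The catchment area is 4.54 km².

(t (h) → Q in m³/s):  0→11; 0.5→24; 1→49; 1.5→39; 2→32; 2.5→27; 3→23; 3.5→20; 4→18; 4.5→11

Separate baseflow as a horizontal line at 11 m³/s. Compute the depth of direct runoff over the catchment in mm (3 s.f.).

d ≈ 57.1 mm

Direct runoff: 0.0, 13.0, 38.0, 28.0, 21.0, 16.0, 12.0, 9.0, 7.0, 0.0 m³/s; ΣQ_DR = 144.0 m³/s.
V = ΣQ_DR · Δt = 144.0 × 1800 s = 2.592 × 10^5 m³.
Over A = 4.54 km², depth = V / A = 57.1 mm.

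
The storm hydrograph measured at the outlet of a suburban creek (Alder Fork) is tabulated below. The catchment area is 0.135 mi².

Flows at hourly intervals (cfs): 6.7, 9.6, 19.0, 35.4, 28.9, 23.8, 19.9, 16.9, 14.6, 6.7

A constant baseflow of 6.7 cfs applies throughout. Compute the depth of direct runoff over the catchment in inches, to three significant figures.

d ≈ 1.31 in

Direct runoff: 0.0, 2.9, 12.3, 28.7, 22.2, 17.1, 13.2, 10.2, 7.9, 0.0 cfs; ΣQ_DR = 114.5 cfs.
V = ΣQ_DR · Δt = 114.5 × 3600 s = 4.122 × 10^5 ft³.
Over A = 0.135 mi², depth = V / A = 1.31 in.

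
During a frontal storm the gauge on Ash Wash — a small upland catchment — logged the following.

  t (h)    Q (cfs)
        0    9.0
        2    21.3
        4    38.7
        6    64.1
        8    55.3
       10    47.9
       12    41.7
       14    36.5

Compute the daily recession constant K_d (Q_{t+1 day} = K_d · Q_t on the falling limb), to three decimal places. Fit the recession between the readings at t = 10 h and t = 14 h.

Between t = 10 h and t = 14 h the flow falls from 47.9 to 36.5 cfs over 2×2 h = 4 h.
Per-interval ratio K = (36.5/47.9)^(1/2) = 0.8729; K_d = K^(24/2) = 0.196.

K_d ≈ 0.196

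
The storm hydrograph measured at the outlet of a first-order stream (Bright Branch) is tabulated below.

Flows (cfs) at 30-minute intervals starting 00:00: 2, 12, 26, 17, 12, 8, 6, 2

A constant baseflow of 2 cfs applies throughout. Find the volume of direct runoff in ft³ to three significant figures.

V ≈ 1.24 × 10^5 ft³

Direct-runoff ordinates (Q − Q_b): 0.0, 10.0, 24.0, 15.0, 10.0, 6.0, 4.0, 0.0 cfs.
ΣQ_DR = 69.00 cfs.
With Δt = 0.5 h = 1800 s, V = ΣQ_DR · Δt = 69.00 × 1800 = 1.24 × 10^5 ft³.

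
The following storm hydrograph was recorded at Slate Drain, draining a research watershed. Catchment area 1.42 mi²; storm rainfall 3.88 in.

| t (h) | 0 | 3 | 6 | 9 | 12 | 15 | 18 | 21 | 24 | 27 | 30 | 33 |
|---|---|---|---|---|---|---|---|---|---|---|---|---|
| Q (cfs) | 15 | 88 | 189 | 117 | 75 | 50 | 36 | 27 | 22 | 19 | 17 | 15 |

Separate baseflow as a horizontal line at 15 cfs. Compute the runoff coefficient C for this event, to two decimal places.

ΣQ_DR = 490.0 cfs; V = ΣQ_DR·Δt = 5.292 × 10^6 ft³.
Runoff depth d = V / A = 1.604 in.
C = d / P = 1.604 / 3.88 = 0.41.

C ≈ 0.41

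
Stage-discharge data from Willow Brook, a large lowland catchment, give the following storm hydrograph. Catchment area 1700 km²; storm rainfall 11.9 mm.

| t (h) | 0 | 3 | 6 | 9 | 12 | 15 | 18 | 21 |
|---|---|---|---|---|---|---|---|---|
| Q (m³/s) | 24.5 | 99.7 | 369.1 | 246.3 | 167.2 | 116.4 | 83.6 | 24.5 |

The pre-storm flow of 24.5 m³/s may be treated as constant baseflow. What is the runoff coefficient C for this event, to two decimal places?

C ≈ 0.50

ΣQ_DR = 935.3 m³/s; V = ΣQ_DR·Δt = 1.010 × 10^7 m³.
Runoff depth d = V / A = 5.942 mm.
C = d / P = 5.942 / 11.9 = 0.50.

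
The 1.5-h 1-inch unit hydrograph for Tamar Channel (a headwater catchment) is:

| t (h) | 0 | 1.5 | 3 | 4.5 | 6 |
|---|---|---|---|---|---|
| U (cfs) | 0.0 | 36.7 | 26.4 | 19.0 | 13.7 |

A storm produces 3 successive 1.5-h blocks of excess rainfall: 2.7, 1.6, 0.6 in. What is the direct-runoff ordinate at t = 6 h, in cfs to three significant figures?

Q ≈ 83.2 cfs

By discrete convolution, Q_j = Σ (P_i / 1 in) · U_{j−i}.
At t = 6 h (j=4): Q = (2.7/1)·13.7 + (1.6/1)·19.0 + (0.6/1)·26.4 = 83.2 cfs.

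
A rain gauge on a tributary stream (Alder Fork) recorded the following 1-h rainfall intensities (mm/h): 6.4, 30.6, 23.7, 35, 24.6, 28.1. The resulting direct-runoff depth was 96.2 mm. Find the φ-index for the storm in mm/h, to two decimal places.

φ ≈ 9.16 mm/h

Only the 5 blocks with intensity above φ contribute runoff: 30.6, 23.7, 35, 24.6, 28.1 mm/h.
Σ(I−φ)·Δt = d  ⇒  (30.6+23.7+35+24.6+28.1 − 5φ)·1 = 96.2
φ = (142.0 − 96.2/1) / 5 = 9.16 mm/h.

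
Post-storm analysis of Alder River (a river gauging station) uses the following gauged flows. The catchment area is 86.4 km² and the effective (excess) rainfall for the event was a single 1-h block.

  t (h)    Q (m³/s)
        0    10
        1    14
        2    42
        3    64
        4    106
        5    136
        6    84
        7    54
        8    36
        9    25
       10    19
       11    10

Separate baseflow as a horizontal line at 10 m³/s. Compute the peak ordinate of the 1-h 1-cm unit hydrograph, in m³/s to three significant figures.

Direct runoff: 0.0, 4.0, 32.0, 54.0, 96.0, 126.0, 74.0, 44.0, 26.0, 15.0, 9.0, 0.0 m³/s; ΣQ_DR = 480.0 m³/s, peak = 126.0 m³/s.
Runoff depth d = ΣQ_DR·Δt / A = 480.0 × 3600 / (86.4 km²) = 20.00 mm.
The 1-cm UH is the DRH scaled by (10 mm)/d, so U_p = 126.0 × 10/20.00 = 63.0 m³/s.

U_p ≈ 63.0 m³/s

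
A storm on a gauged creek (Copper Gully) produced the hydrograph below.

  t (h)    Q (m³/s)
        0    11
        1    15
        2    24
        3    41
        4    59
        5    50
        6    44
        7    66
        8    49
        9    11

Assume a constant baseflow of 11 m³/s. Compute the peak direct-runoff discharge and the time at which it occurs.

Subtracting baseflow gives direct-runoff ordinates: 0.0, 4.0, 13.0, 30.0, 48.0, 39.0, 33.0, 55.0, 38.0, 0.0 m³/s.
The maximum is 55.0 m³/s, occurring at the reading for t = 7 h.

Q_p = 55.0 m³/s at t = 7 h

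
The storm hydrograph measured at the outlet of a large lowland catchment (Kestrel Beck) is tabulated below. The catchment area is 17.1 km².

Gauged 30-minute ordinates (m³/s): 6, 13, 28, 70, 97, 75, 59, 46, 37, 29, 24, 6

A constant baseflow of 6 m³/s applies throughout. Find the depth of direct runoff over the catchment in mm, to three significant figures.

d ≈ 44.0 mm

Direct runoff: 0.0, 7.0, 22.0, 64.0, 91.0, 69.0, 53.0, 40.0, 31.0, 23.0, 18.0, 0.0 m³/s; ΣQ_DR = 418.0 m³/s.
V = ΣQ_DR · Δt = 418.0 × 1800 s = 7.524 × 10^5 m³.
Over A = 17.1 km², depth = V / A = 44.0 mm.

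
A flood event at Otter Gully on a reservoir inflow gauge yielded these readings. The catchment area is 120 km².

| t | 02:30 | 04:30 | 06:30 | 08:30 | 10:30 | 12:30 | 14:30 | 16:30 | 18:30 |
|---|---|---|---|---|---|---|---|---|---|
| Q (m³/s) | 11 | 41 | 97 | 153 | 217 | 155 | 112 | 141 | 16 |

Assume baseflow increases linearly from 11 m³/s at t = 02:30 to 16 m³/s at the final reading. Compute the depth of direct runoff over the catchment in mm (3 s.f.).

d ≈ 49.3 mm

Direct runoff: 0.00, 29.38, 84.75, 140.12, 203.50, 140.88, 97.25, 125.62, 0.00 m³/s; ΣQ_DR = 821.5 m³/s.
V = ΣQ_DR · Δt = 821.5 × 7200 s = 5.915 × 10^6 m³.
Over A = 120 km², depth = V / A = 49.3 mm.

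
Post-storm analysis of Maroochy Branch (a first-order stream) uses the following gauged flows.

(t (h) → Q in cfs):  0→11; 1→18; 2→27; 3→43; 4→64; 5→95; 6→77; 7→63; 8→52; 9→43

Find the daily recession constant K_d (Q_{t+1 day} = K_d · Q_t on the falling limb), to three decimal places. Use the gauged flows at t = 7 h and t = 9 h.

Between t = 7 h and t = 9 h the flow falls from 63 to 43 cfs over 2×1 h = 2 h.
Per-interval ratio K = (43/63)^(1/2) = 0.8262; K_d = K^(24/1) = 0.010.

K_d ≈ 0.010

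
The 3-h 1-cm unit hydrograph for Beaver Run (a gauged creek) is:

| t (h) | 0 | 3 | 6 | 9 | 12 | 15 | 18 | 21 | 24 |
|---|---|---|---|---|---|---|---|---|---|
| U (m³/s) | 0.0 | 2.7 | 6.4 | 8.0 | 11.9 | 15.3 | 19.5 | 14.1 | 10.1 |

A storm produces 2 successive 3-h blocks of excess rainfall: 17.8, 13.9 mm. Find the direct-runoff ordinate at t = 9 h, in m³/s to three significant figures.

Q ≈ 23.1 m³/s

By discrete convolution, Q_j = Σ (P_i / 10 mm) · U_{j−i}.
At t = 9 h (j=3): Q = (17.8/10)·8.0 + (13.9/10)·6.4 = 23.1 m³/s.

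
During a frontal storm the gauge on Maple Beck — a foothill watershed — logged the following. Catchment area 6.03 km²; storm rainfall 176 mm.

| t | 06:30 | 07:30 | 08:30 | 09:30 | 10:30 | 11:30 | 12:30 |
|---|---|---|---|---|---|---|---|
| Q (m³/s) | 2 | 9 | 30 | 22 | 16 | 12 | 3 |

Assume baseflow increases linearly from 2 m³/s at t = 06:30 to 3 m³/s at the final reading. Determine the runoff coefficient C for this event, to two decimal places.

C ≈ 0.26

ΣQ_DR = 76.50 m³/s; V = ΣQ_DR·Δt = 2.754 × 10^5 m³.
Runoff depth d = V / A = 45.67 mm.
C = d / P = 45.67 / 176 = 0.26.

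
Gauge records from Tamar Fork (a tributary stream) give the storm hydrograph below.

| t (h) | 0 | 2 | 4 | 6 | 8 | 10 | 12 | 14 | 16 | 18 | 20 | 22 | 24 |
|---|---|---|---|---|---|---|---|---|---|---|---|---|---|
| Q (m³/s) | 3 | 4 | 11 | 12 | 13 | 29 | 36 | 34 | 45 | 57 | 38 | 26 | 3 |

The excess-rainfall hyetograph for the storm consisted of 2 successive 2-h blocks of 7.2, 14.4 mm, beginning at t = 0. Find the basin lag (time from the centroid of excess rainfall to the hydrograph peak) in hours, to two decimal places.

Centroid of excess rainfall: t_c = Σ P_i·t̄_i / ΣP_i = 2.3333 h (block centres at 1, 3 h).
Hydrograph peak occurs at t = 18 h, so basin lag t_L = 18 − 2.3333 = 15.67 h.

t_L ≈ 15.67 h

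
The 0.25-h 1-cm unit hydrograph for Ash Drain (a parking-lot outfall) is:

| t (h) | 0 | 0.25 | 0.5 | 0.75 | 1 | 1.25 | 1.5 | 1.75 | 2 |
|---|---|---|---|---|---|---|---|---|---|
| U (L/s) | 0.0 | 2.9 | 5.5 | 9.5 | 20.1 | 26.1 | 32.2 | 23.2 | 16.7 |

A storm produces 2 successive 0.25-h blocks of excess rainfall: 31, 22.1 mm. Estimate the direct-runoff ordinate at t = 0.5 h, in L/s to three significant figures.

Q ≈ 23.5 L/s

By discrete convolution, Q_j = Σ (P_i / 10 mm) · U_{j−i}.
At t = 0.5 h (j=2): Q = (31/10)·5.5 + (22.1/10)·2.9 = 23.5 L/s.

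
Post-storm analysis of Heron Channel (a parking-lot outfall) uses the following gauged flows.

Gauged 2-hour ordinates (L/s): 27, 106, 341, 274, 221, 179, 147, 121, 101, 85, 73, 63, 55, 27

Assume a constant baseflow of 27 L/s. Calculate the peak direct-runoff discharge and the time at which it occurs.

Subtracting baseflow gives direct-runoff ordinates: 0.0, 79.0, 314.0, 247.0, 194.0, 152.0, 120.0, 94.0, 74.0, 58.0, 46.0, 36.0, 28.0, 0.0 L/s.
The maximum is 314.0 L/s, occurring at the reading for t = 4 h.

Q_p = 314.0 L/s at t = 4 h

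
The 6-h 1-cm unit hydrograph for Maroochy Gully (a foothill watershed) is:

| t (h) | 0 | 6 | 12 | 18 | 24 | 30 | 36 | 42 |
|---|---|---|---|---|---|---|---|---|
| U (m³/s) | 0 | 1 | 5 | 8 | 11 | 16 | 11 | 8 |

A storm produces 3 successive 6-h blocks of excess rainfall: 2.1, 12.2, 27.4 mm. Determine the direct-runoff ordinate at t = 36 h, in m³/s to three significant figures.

Q ≈ 52.0 m³/s

By discrete convolution, Q_j = Σ (P_i / 10 mm) · U_{j−i}.
At t = 36 h (j=6): Q = (2.1/10)·11 + (12.2/10)·16 + (27.4/10)·11 = 52.0 m³/s.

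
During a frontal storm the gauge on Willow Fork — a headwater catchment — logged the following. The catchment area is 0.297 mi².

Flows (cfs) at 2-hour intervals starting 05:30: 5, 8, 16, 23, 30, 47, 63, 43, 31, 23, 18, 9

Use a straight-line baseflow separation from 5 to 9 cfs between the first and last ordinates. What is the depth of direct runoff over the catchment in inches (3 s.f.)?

d ≈ 2.42 in

Direct runoff: 0.00, 2.64, 10.27, 16.91, 23.55, 40.18, 55.82, 35.45, 23.09, 14.73, 9.36, 0.00 cfs; ΣQ_DR = 232.0 cfs.
V = ΣQ_DR · Δt = 232.0 × 7200 s = 1.670 × 10^6 ft³.
Over A = 0.297 mi², depth = V / A = 2.42 in.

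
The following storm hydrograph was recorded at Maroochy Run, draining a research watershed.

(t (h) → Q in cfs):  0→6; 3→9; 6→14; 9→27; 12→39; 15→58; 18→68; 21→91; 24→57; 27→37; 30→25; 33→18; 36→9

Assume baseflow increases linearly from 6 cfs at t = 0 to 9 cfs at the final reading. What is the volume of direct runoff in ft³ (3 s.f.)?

V ≈ 3.89 × 10^6 ft³

Direct-runoff ordinates (Q − Q_b): 0.00, 2.75, 7.50, 20.25, 32.00, 50.75, 60.50, 83.25, 49.00, 28.75, 16.50, 9.25, 0.00 cfs.
ΣQ_DR = 360.5 cfs.
With Δt = 3 h = 10800 s, V = ΣQ_DR · Δt = 360.5 × 10800 = 3.89 × 10^6 ft³.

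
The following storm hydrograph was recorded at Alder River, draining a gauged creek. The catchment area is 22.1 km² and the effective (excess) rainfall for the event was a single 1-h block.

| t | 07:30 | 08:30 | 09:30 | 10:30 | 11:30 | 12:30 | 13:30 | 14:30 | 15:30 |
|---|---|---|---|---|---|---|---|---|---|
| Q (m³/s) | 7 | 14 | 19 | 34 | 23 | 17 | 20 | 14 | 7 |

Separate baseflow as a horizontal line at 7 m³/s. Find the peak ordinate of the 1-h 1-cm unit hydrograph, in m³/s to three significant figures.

Direct runoff: 0.0, 7.0, 12.0, 27.0, 16.0, 10.0, 13.0, 7.0, 0.0 m³/s; ΣQ_DR = 92.00 m³/s, peak = 27.0 m³/s.
Runoff depth d = ΣQ_DR·Δt / A = 92.00 × 3600 / (22.1 km²) = 14.99 mm.
The 1-cm UH is the DRH scaled by (10 mm)/d, so U_p = 27.0 × 10/14.99 = 18.0 m³/s.

U_p ≈ 18.0 m³/s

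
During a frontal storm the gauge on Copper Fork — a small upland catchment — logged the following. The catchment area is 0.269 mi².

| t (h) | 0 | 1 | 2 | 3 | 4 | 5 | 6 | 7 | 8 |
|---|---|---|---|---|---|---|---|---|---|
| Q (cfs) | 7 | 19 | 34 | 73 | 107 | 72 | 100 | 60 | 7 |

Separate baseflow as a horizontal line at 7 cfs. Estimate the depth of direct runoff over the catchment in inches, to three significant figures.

Direct runoff: 0.0, 12.0, 27.0, 66.0, 100.0, 65.0, 93.0, 53.0, 0.0 cfs; ΣQ_DR = 416.0 cfs.
V = ΣQ_DR · Δt = 416.0 × 3600 s = 1.498 × 10^6 ft³.
Over A = 0.269 mi², depth = V / A = 2.40 in.

d ≈ 2.40 in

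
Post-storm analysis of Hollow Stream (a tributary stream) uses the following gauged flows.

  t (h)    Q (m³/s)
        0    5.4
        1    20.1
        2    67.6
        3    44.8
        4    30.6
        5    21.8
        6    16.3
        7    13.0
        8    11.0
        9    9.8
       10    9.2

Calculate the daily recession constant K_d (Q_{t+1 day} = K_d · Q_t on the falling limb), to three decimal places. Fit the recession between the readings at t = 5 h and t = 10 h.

K_d ≈ 0.016

Between t = 5 h and t = 10 h the flow falls from 21.8 to 9.2 m³/s over 5×1 h = 5 h.
Per-interval ratio K = (9.2/21.8)^(1/5) = 0.8415; K_d = K^(24/1) = 0.016.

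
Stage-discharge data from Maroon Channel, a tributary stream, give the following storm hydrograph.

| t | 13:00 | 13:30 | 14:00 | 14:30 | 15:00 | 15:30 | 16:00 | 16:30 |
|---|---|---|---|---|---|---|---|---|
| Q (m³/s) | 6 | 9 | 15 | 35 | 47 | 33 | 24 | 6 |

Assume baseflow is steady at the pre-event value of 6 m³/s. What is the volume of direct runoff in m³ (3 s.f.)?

V ≈ 2.29 × 10^5 m³

Direct-runoff ordinates (Q − Q_b): 0.0, 3.0, 9.0, 29.0, 41.0, 27.0, 18.0, 0.0 m³/s.
ΣQ_DR = 127.0 m³/s.
With Δt = 0.5 h = 1800 s, V = ΣQ_DR · Δt = 127.0 × 1800 = 2.29 × 10^5 m³.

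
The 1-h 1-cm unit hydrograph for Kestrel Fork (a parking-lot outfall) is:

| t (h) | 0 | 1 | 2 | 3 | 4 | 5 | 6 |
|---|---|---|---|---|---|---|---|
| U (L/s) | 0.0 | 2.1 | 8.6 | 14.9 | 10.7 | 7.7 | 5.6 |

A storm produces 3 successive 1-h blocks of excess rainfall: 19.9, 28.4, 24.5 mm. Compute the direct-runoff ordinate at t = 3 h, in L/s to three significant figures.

By discrete convolution, Q_j = Σ (P_i / 10 mm) · U_{j−i}.
At t = 3 h (j=3): Q = (19.9/10)·14.9 + (28.4/10)·8.6 + (24.5/10)·2.1 = 59.2 L/s.

Q ≈ 59.2 L/s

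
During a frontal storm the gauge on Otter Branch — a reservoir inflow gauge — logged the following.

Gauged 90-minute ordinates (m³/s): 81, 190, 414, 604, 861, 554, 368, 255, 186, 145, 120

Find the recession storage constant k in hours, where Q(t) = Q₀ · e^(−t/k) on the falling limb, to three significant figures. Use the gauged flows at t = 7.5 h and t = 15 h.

k ≈ 4.90 h

On the falling limb, Q drops from 554 to 120 m³/s between t = 7.5 h and t = 15 h (Δt = 7.5 h).
k = −Δt / ln(Q₂/Q₁) = −7.5 / ln(120/554) = 4.90 h.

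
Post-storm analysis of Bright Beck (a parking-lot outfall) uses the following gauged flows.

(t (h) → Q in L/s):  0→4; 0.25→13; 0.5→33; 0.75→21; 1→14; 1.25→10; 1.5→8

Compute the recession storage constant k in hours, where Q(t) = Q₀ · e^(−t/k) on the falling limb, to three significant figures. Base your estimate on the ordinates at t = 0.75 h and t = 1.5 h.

k ≈ 0.777 h

On the falling limb, Q drops from 21 to 8 L/s between t = 0.75 h and t = 1.5 h (Δt = 0.75 h).
k = −Δt / ln(Q₂/Q₁) = −0.75 / ln(8/21) = 0.777 h.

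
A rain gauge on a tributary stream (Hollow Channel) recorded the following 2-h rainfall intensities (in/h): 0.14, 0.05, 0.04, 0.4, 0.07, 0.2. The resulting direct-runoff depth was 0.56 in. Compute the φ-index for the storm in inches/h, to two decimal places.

φ ≈ 0.16 in/h

Only the 2 blocks with intensity above φ contribute runoff: 0.4, 0.2 in/h.
Σ(I−φ)·Δt = d  ⇒  (0.4+0.2 − 2φ)·2 = 0.56
φ = (0.6000 − 0.56/2) / 2 = 0.16 in/h.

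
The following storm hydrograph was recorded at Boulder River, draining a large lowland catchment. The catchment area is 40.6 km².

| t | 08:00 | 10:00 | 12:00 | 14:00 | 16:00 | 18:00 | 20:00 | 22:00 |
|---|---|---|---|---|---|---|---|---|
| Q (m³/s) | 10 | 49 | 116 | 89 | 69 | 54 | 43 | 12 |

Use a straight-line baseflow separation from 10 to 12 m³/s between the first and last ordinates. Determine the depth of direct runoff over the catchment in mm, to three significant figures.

Direct runoff: 0.00, 38.71, 105.43, 78.14, 57.86, 42.57, 31.29, 0.00 m³/s; ΣQ_DR = 354.0 m³/s.
V = ΣQ_DR · Δt = 354.0 × 7200 s = 2.549 × 10^6 m³.
Over A = 40.6 km², depth = V / A = 62.8 mm.

d ≈ 62.8 mm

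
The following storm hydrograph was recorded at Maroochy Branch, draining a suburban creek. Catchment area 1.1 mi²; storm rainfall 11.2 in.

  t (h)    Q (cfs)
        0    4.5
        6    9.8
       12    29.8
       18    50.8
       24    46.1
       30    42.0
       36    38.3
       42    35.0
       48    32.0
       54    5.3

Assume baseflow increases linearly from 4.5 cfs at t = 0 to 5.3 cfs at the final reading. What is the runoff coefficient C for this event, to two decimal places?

C ≈ 0.18

ΣQ_DR = 244.6 cfs; V = ΣQ_DR·Δt = 5.283 × 10^6 ft³.
Runoff depth d = V / A = 2.067 in.
C = d / P = 2.067 / 11.2 = 0.18.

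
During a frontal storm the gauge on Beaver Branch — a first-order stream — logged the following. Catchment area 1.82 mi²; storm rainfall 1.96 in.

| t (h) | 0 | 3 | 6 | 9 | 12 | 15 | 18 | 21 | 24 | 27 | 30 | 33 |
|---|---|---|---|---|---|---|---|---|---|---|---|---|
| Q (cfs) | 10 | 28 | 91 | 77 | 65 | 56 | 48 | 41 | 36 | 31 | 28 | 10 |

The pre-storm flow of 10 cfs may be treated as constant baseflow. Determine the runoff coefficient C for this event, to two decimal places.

C ≈ 0.52

ΣQ_DR = 401.0 cfs; V = ΣQ_DR·Δt = 4.331 × 10^6 ft³.
Runoff depth d = V / A = 1.024 in.
C = d / P = 1.024 / 1.96 = 0.52.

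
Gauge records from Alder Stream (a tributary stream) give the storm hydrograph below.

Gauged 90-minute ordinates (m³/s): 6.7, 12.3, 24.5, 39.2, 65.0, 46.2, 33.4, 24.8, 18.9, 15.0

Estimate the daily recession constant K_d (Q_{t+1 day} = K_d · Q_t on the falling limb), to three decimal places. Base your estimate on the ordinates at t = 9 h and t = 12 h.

K_d ≈ 0.011

Between t = 9 h and t = 12 h the flow falls from 33.4 to 18.9 m³/s over 2×1.5 h = 3 h.
Per-interval ratio K = (18.9/33.4)^(1/2) = 0.7522; K_d = K^(24/1.5) = 0.011.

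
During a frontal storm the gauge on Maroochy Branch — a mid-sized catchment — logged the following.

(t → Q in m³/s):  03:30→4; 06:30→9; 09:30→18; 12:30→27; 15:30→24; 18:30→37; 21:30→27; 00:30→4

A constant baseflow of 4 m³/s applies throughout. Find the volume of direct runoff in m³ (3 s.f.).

V ≈ 1.27 × 10^6 m³

Direct-runoff ordinates (Q − Q_b): 0.0, 5.0, 14.0, 23.0, 20.0, 33.0, 23.0, 0.0 m³/s.
ΣQ_DR = 118.0 m³/s.
With Δt = 3 h = 10800 s, V = ΣQ_DR · Δt = 118.0 × 10800 = 1.27 × 10^6 m³.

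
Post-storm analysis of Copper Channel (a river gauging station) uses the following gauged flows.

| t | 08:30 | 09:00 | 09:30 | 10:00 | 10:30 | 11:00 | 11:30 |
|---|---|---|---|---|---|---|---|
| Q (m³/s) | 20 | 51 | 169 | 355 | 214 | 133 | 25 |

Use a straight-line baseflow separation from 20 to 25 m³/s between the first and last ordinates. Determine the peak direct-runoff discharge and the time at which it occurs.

Subtracting baseflow gives direct-runoff ordinates: 0.00, 30.17, 147.33, 332.50, 190.67, 108.83, 0.00 m³/s.
The maximum is 332.50 m³/s, occurring at the reading for t = 10:00.

Q_p = 332.50 m³/s at t = 10:00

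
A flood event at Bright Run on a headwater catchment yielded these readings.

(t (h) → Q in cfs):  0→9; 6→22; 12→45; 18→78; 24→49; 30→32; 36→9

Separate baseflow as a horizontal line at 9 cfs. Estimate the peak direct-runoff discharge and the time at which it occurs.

Q_p = 69.0 cfs at t = 18 h

Subtracting baseflow gives direct-runoff ordinates: 0.0, 13.0, 36.0, 69.0, 40.0, 23.0, 0.0 cfs.
The maximum is 69.0 cfs, occurring at the reading for t = 18 h.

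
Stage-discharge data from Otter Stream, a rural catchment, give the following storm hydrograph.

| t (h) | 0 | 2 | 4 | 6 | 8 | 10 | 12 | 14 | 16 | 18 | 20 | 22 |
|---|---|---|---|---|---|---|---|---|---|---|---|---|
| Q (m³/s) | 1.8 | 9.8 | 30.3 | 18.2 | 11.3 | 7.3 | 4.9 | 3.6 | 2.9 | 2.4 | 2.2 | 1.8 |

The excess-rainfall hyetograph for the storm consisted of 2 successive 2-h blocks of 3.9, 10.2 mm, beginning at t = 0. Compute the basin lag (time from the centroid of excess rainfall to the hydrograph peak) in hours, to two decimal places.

t_L ≈ 1.55 h

Centroid of excess rainfall: t_c = Σ P_i·t̄_i / ΣP_i = 2.4468 h (block centres at 1, 3 h).
Hydrograph peak occurs at t = 4 h, so basin lag t_L = 4 − 2.4468 = 1.55 h.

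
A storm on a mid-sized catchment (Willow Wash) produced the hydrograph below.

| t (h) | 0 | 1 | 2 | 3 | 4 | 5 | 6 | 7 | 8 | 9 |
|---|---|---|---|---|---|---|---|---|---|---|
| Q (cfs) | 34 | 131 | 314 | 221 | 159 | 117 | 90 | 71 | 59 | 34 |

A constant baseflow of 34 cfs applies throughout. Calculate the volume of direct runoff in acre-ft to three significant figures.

Direct-runoff ordinates (Q − Q_b): 0.0, 97.0, 280.0, 187.0, 125.0, 83.0, 56.0, 37.0, 25.0, 0.0 cfs.
ΣQ_DR = 890.0 cfs.
With Δt = 1 h = 3600 s, V = ΣQ_DR · Δt = 890.0 × 3600 = 3.20 × 10^6 ft³ = 73.6 acre-ft.

V ≈ 73.6 acre-ft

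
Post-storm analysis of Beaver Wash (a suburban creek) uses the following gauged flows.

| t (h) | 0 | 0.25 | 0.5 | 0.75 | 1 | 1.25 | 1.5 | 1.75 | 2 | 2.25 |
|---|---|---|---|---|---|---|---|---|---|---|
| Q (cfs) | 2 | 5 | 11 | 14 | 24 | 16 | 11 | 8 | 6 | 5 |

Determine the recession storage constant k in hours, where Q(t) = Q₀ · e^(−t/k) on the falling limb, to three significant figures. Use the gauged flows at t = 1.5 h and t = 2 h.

k ≈ 0.825 h

On the falling limb, Q drops from 11 to 6 cfs between t = 1.5 h and t = 2 h (Δt = 0.5 h).
k = −Δt / ln(Q₂/Q₁) = −0.5 / ln(6/11) = 0.825 h.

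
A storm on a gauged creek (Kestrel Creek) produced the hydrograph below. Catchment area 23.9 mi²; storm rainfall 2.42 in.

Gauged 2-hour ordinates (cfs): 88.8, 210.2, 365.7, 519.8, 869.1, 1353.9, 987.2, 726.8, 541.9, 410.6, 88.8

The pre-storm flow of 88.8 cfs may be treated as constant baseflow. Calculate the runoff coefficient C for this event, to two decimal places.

C ≈ 0.28

ΣQ_DR = 5186 cfs; V = ΣQ_DR·Δt = 3.734 × 10^7 ft³.
Runoff depth d = V / A = 0.6725 in.
C = d / P = 0.6725 / 2.42 = 0.28.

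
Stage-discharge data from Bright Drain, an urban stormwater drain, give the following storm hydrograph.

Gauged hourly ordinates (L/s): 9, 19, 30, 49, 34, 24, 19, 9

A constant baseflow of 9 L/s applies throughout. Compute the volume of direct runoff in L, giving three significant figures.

Direct-runoff ordinates (Q − Q_b): 0.0, 10.0, 21.0, 40.0, 25.0, 15.0, 10.0, 0.0 L/s.
ΣQ_DR = 121.0 L/s.
With Δt = 1 h = 3600 s, V = ΣQ_DR · Δt = 121.0 × 3600 = 4.36 × 10^5 L.

V ≈ 4.36 × 10^5 L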